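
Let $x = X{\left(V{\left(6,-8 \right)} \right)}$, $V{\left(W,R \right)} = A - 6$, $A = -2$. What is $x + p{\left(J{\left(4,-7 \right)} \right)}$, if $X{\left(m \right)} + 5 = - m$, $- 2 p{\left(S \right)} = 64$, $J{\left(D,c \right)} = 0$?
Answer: $-29$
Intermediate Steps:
$V{\left(W,R \right)} = -8$ ($V{\left(W,R \right)} = -2 - 6 = -8$)
$p{\left(S \right)} = -32$ ($p{\left(S \right)} = \left(- \frac{1}{2}\right) 64 = -32$)
$X{\left(m \right)} = -5 - m$
$x = 3$ ($x = -5 - -8 = -5 + 8 = 3$)
$x + p{\left(J{\left(4,-7 \right)} \right)} = 3 - 32 = -29$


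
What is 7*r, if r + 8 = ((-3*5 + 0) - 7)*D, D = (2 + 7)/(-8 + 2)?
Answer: 175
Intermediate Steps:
D = -3/2 (D = 9/(-6) = 9*(-⅙) = -3/2 ≈ -1.5000)
r = 25 (r = -8 + ((-3*5 + 0) - 7)*(-3/2) = -8 + ((-15 + 0) - 7)*(-3/2) = -8 + (-15 - 7)*(-3/2) = -8 - 22*(-3/2) = -8 + 33 = 25)
7*r = 7*25 = 175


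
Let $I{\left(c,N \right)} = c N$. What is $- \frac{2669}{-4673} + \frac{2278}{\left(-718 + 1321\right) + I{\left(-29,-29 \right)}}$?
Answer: $\frac{7249565}{3373906} \approx 2.1487$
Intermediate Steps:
$I{\left(c,N \right)} = N c$
$- \frac{2669}{-4673} + \frac{2278}{\left(-718 + 1321\right) + I{\left(-29,-29 \right)}} = - \frac{2669}{-4673} + \frac{2278}{\left(-718 + 1321\right) - -841} = \left(-2669\right) \left(- \frac{1}{4673}\right) + \frac{2278}{603 + 841} = \frac{2669}{4673} + \frac{2278}{1444} = \frac{2669}{4673} + 2278 \cdot \frac{1}{1444} = \frac{2669}{4673} + \frac{1139}{722} = \frac{7249565}{3373906}$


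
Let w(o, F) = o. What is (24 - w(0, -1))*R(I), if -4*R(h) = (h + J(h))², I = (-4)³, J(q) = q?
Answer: -98304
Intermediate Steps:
I = -64
R(h) = -h² (R(h) = -(h + h)²/4 = -4*h²/4 = -h²)
(24 - w(0, -1))*R(I) = (24 - 1*0)*(-1*(-64)²) = (24 + 0)*(-1*4096) = 24*(-4096) = -98304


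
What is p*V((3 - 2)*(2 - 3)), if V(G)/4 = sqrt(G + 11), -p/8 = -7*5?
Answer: 1120*sqrt(10) ≈ 3541.8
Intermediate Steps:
p = 280 (p = -(-56)*5 = -8*(-35) = 280)
V(G) = 4*sqrt(11 + G) (V(G) = 4*sqrt(G + 11) = 4*sqrt(11 + G))
p*V((3 - 2)*(2 - 3)) = 280*(4*sqrt(11 + (3 - 2)*(2 - 3))) = 280*(4*sqrt(11 + 1*(-1))) = 280*(4*sqrt(11 - 1)) = 280*(4*sqrt(10)) = 1120*sqrt(10)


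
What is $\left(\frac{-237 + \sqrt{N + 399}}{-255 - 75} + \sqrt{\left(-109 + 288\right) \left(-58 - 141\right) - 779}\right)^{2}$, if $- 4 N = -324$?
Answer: $\frac{\left(237 - 4 \sqrt{30} + 6600 i \sqrt{91}\right)^{2}}{108900} \approx -36400.0 + 248.71 i$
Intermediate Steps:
$N = 81$ ($N = \left(- \frac{1}{4}\right) \left(-324\right) = 81$)
$\left(\frac{-237 + \sqrt{N + 399}}{-255 - 75} + \sqrt{\left(-109 + 288\right) \left(-58 - 141\right) - 779}\right)^{2} = \left(\frac{-237 + \sqrt{81 + 399}}{-255 - 75} + \sqrt{\left(-109 + 288\right) \left(-58 - 141\right) - 779}\right)^{2} = \left(\frac{-237 + \sqrt{480}}{-330} + \sqrt{179 \left(-199\right) - 779}\right)^{2} = \left(\left(-237 + 4 \sqrt{30}\right) \left(- \frac{1}{330}\right) + \sqrt{-35621 - 779}\right)^{2} = \left(\left(\frac{79}{110} - \frac{2 \sqrt{30}}{165}\right) + \sqrt{-36400}\right)^{2} = \left(\left(\frac{79}{110} - \frac{2 \sqrt{30}}{165}\right) + 20 i \sqrt{91}\right)^{2} = \left(\frac{79}{110} - \frac{2 \sqrt{30}}{165} + 20 i \sqrt{91}\right)^{2}$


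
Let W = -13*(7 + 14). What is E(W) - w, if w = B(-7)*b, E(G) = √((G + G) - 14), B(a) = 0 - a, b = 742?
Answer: -5194 + 4*I*√35 ≈ -5194.0 + 23.664*I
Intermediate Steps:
B(a) = -a
W = -273 (W = -13*21 = -273)
E(G) = √(-14 + 2*G) (E(G) = √(2*G - 14) = √(-14 + 2*G))
w = 5194 (w = -1*(-7)*742 = 7*742 = 5194)
E(W) - w = √(-14 + 2*(-273)) - 1*5194 = √(-14 - 546) - 5194 = √(-560) - 5194 = 4*I*√35 - 5194 = -5194 + 4*I*√35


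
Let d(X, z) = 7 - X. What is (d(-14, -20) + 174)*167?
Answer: 32565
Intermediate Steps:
(d(-14, -20) + 174)*167 = ((7 - 1*(-14)) + 174)*167 = ((7 + 14) + 174)*167 = (21 + 174)*167 = 195*167 = 32565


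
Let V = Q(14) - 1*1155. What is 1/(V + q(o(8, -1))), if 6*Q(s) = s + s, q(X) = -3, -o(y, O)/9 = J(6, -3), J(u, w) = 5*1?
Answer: -3/3460 ≈ -0.00086705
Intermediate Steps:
J(u, w) = 5
o(y, O) = -45 (o(y, O) = -9*5 = -45)
Q(s) = s/3 (Q(s) = (s + s)/6 = (2*s)/6 = s/3)
V = -3451/3 (V = (1/3)*14 - 1*1155 = 14/3 - 1155 = -3451/3 ≈ -1150.3)
1/(V + q(o(8, -1))) = 1/(-3451/3 - 3) = 1/(-3460/3) = -3/3460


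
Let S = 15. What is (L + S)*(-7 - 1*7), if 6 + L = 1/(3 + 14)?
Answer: -2156/17 ≈ -126.82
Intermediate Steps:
L = -101/17 (L = -6 + 1/(3 + 14) = -6 + 1/17 = -101/17 ≈ -5.9412)
(L + S)*(-7 - 1*7) = (-101/17 + 15)*(-7 - 1*7) = 154*(-7 - 7)/17 = (154/17)*(-14) = -2156/17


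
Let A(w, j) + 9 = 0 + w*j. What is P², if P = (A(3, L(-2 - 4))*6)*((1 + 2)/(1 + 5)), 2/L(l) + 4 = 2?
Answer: 1296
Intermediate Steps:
L(l) = -1 (L(l) = 2/(-4 + 2) = 2/(-2) = 2*(-½) = -1)
A(w, j) = -9 + j*w (A(w, j) = -9 + (0 + w*j) = -9 + (0 + j*w) = -9 + j*w)
P = -36 (P = ((-9 - 1*3)*6)*((1 + 2)/(1 + 5)) = ((-9 - 3)*6)*(3/6) = (-12*6)*(3*(⅙)) = -72*½ = -36)
P² = (-36)² = 1296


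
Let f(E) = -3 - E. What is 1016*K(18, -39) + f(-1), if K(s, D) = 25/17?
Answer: 25366/17 ≈ 1492.1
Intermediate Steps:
K(s, D) = 25/17 (K(s, D) = 25*(1/17) = 25/17)
1016*K(18, -39) + f(-1) = 1016*(25/17) + (-3 - 1*(-1)) = 25400/17 + (-3 + 1) = 25400/17 - 2 = 25366/17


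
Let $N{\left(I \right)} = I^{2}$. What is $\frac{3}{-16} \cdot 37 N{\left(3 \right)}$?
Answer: $- \frac{999}{16} \approx -62.438$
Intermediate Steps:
$\frac{3}{-16} \cdot 37 N{\left(3 \right)} = \frac{3}{-16} \cdot 37 \cdot 3^{2} = 3 \left(- \frac{1}{16}\right) 37 \cdot 9 = \left(- \frac{3}{16}\right) 37 \cdot 9 = \left(- \frac{111}{16}\right) 9 = - \frac{999}{16}$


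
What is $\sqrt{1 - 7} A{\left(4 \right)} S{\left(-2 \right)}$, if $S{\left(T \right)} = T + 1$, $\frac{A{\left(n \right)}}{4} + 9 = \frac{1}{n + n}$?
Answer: $\frac{71 i \sqrt{6}}{2} \approx 86.957 i$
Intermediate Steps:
$A{\left(n \right)} = -36 + \frac{2}{n}$ ($A{\left(n \right)} = -36 + \frac{4}{n + n} = -36 + \frac{4}{2 n} = -36 + 4 \frac{1}{2 n} = -36 + \frac{2}{n}$)
$S{\left(T \right)} = 1 + T$
$\sqrt{1 - 7} A{\left(4 \right)} S{\left(-2 \right)} = \sqrt{1 - 7} \left(-36 + \frac{2}{4}\right) \left(1 - 2\right) = \sqrt{-6} \left(-36 + 2 \cdot \frac{1}{4}\right) \left(-1\right) = i \sqrt{6} \left(-36 + \frac{1}{2}\right) \left(-1\right) = i \sqrt{6} \left(- \frac{71}{2}\right) \left(-1\right) = - \frac{71 i \sqrt{6}}{2} \left(-1\right) = \frac{71 i \sqrt{6}}{2}$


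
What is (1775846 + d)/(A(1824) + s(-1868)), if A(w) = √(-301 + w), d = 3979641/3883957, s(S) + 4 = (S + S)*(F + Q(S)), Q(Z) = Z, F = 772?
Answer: 28242098444775157476/65119102752847622017 - 6897313482263*√1523/65119102752847622017 ≈ 0.43369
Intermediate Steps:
s(S) = -4 + 2*S*(772 + S) (s(S) = -4 + (S + S)*(772 + S) = -4 + (2*S)*(772 + S) = -4 + 2*S*(772 + S))
d = 3979641/3883957 (d = 3979641*(1/3883957) = 3979641/3883957 ≈ 1.0246)
(1775846 + d)/(A(1824) + s(-1868)) = (1775846 + 3979641/3883957)/(√(-301 + 1824) + (-4 + 2*(-1868)² + 1544*(-1868))) = 6897313482263/(3883957*(√1523 + (-4 + 2*3489424 - 2884192))) = 6897313482263/(3883957*(√1523 + (-4 + 6978848 - 2884192))) = 6897313482263/(3883957*(√1523 + 4094652)) = 6897313482263/(3883957*(4094652 + √1523))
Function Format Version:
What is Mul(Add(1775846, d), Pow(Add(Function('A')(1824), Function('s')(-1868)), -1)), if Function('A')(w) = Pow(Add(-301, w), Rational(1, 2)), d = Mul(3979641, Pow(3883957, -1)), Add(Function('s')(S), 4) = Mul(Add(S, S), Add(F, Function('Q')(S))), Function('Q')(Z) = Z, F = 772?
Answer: Add(Rational(28242098444775157476, 65119102752847622017), Mul(Rational(-6897313482263, 65119102752847622017), Pow(1523, Rational(1, 2)))) ≈ 0.43369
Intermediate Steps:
Function('s')(S) = Add(-4, Mul(2, S, Add(772, S))) (Function('s')(S) = Add(-4, Mul(Add(S, S), Add(772, S))) = Add(-4, Mul(Mul(2, S), Add(772, S))) = Add(-4, Mul(2, S, Add(772, S))))
d = Rational(3979641, 3883957) (d = Mul(3979641, Rational(1, 3883957)) = Rational(3979641, 3883957) ≈ 1.0246)
Mul(Add(1775846, d), Pow(Add(Function('A')(1824), Function('s')(-1868)), -1)) = Mul(Add(1775846, Rational(3979641, 3883957)), Pow(Add(Pow(Add(-301, 1824), Rational(1, 2)), Add(-4, Mul(2, Pow(-1868, 2)), Mul(1544, -1868))), -1)) = Mul(Rational(6897313482263, 3883957), Pow(Add(Pow(1523, Rational(1, 2)), Add(-4, Mul(2, 3489424), -2884192)), -1)) = Mul(Rational(6897313482263, 3883957), Pow(Add(Pow(1523, Rational(1, 2)), Add(-4, 6978848, -2884192)), -1)) = Mul(Rational(6897313482263, 3883957), Pow(Add(Pow(1523, Rational(1, 2)), 4094652), -1)) = Mul(Rational(6897313482263, 3883957), Pow(Add(4094652, Pow(1523, Rational(1, 2))), -1))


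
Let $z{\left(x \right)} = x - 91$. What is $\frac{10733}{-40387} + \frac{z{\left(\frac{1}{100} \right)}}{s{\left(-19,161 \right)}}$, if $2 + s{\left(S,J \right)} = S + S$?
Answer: $\frac{324549313}{161548000} \approx 2.009$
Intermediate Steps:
$z{\left(x \right)} = -91 + x$ ($z{\left(x \right)} = x - 91 = -91 + x$)
$s{\left(S,J \right)} = -2 + 2 S$ ($s{\left(S,J \right)} = -2 + \left(S + S\right) = -2 + 2 S$)
$\frac{10733}{-40387} + \frac{z{\left(\frac{1}{100} \right)}}{s{\left(-19,161 \right)}} = \frac{10733}{-40387} + \frac{-91 + \frac{1}{100}}{-2 + 2 \left(-19\right)} = 10733 \left(- \frac{1}{40387}\right) + \frac{-91 + \frac{1}{100}}{-2 - 38} = - \frac{10733}{40387} - \frac{9099}{100 \left(-40\right)} = - \frac{10733}{40387} - - \frac{9099}{4000} = - \frac{10733}{40387} + \frac{9099}{4000} = \frac{324549313}{161548000}$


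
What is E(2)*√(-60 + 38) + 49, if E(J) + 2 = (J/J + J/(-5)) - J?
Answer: 49 - 17*I*√22/5 ≈ 49.0 - 15.947*I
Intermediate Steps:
E(J) = -1 - 6*J/5 (E(J) = -2 + ((J/J + J/(-5)) - J) = -2 + ((1 + J*(-⅕)) - J) = -2 + ((1 - J/5) - J) = -2 + (1 - 6*J/5) = -1 - 6*J/5)
E(2)*√(-60 + 38) + 49 = (-1 - 6/5*2)*√(-60 + 38) + 49 = (-1 - 12/5)*√(-22) + 49 = -17*I*√22/5 + 49 = 49 - 17*I*√22/5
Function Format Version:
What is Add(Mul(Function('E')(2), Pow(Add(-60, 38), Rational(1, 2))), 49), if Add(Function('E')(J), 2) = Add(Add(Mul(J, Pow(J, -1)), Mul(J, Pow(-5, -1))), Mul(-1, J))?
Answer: Add(49, Mul(Rational(-17, 5), I, Pow(22, Rational(1, 2)))) ≈ Add(49.000, Mul(-15.947, I))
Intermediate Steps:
Function('E')(J) = Add(-1, Mul(Rational(-6, 5), J)) (Function('E')(J) = Add(-2, Add(Add(Mul(J, Pow(J, -1)), Mul(J, Pow(-5, -1))), Mul(-1, J))) = Add(-2, Add(Add(1, Mul(J, Rational(-1, 5))), Mul(-1, J))) = Add(-2, Add(Add(1, Mul(Rational(-1, 5), J)), Mul(-1, J))) = Add(-2, Add(1, Mul(Rational(-6, 5), J))) = Add(-1, Mul(Rational(-6, 5), J)))
Add(Mul(Function('E')(2), Pow(Add(-60, 38), Rational(1, 2))), 49) = Add(Mul(Add(-1, Mul(Rational(-6, 5), 2)), Pow(Add(-60, 38), Rational(1, 2))), 49) = Add(Mul(Add(-1, Rational(-12, 5)), Pow(-22, Rational(1, 2))), 49) = Add(Mul(Rational(-17, 5), Mul(I, Pow(22, Rational(1, 2)))), 49) = Add(Mul(Rational(-17, 5), I, Pow(22, Rational(1, 2))), 49) = Add(49, Mul(Rational(-17, 5), I, Pow(22, Rational(1, 2))))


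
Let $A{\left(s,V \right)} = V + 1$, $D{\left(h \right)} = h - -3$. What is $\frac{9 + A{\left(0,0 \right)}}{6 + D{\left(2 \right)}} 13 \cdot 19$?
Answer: $\frac{2470}{11} \approx 224.55$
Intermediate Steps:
$D{\left(h \right)} = 3 + h$ ($D{\left(h \right)} = h + 3 = 3 + h$)
$A{\left(s,V \right)} = 1 + V$
$\frac{9 + A{\left(0,0 \right)}}{6 + D{\left(2 \right)}} 13 \cdot 19 = \frac{9 + \left(1 + 0\right)}{6 + \left(3 + 2\right)} 13 \cdot 19 = \frac{9 + 1}{6 + 5} \cdot 13 \cdot 19 = \frac{10}{11} \cdot 13 \cdot 19 = \frac{130}{11} \cdot 19 = \frac{2470}{11}$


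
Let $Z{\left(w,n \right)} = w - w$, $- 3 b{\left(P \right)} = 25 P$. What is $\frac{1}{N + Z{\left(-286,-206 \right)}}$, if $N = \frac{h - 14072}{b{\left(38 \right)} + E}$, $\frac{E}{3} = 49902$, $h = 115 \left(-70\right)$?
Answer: $- \frac{224084}{33183} \approx -6.753$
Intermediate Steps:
$b{\left(P \right)} = - \frac{25 P}{3}$
$h = -8050$
$E = 149706$ ($E = 3 \cdot 49902 = 149706$)
$Z{\left(w,n \right)} = 0$
$N = - \frac{33183}{224084}$ ($N = \frac{-8050 - 14072}{\left(- \frac{25}{3}\right) 38 + 149706} = - \frac{22122}{- \frac{950}{3} + 149706} = - \frac{22122}{\frac{448168}{3}} = \left(-22122\right) \frac{3}{448168} = - \frac{33183}{224084} \approx -0.14808$)
$\frac{1}{N + Z{\left(-286,-206 \right)}} = \frac{1}{- \frac{33183}{224084} + 0} = \frac{1}{- \frac{33183}{224084}} = - \frac{224084}{33183}$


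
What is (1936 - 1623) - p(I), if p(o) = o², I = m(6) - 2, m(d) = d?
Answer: 297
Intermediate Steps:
I = 4 (I = 6 - 2 = 4)
(1936 - 1623) - p(I) = (1936 - 1623) - 1*4² = 313 - 1*16 = 313 - 16 = 297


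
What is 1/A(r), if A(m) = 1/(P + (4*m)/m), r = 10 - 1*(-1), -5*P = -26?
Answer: 46/5 ≈ 9.2000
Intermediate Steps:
P = 26/5 (P = -⅕*(-26) = 26/5 ≈ 5.2000)
r = 11 (r = 10 + 1 = 11)
A(m) = 5/46 (A(m) = 1/(26/5 + (4*m)/m) = 1/(26/5 + 4) = 1/(46/5) = 5/46)
1/A(r) = 1/(5/46) = 46/5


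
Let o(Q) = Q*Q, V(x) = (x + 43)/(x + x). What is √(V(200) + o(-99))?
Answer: 9*√48403/20 ≈ 99.003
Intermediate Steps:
V(x) = (43 + x)/(2*x) (V(x) = (43 + x)/((2*x)) = (43 + x)*(1/(2*x)) = (43 + x)/(2*x))
o(Q) = Q²
√(V(200) + o(-99)) = √((½)*(43 + 200)/200 + (-99)²) = √((½)*(1/200)*243 + 9801) = √(243/400 + 9801) = √(3920643/400) = 9*√48403/20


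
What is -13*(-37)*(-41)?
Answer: -19721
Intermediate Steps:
-13*(-37)*(-41) = 481*(-41) = -19721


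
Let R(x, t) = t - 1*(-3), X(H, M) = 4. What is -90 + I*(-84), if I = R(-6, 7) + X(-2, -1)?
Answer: -1266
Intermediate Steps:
R(x, t) = 3 + t (R(x, t) = t + 3 = 3 + t)
I = 14 (I = (3 + 7) + 4 = 10 + 4 = 14)
-90 + I*(-84) = -90 + 14*(-84) = -90 - 1176 = -1266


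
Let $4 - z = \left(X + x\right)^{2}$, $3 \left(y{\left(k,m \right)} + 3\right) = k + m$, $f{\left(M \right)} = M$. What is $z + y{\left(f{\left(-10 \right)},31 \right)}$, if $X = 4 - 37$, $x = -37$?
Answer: $-4892$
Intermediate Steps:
$X = -33$
$y{\left(k,m \right)} = -3 + \frac{k}{3} + \frac{m}{3}$ ($y{\left(k,m \right)} = -3 + \frac{k + m}{3} = -3 + \left(\frac{k}{3} + \frac{m}{3}\right) = -3 + \frac{k}{3} + \frac{m}{3}$)
$z = -4896$ ($z = 4 - \left(-33 - 37\right)^{2} = 4 - \left(-70\right)^{2} = 4 - 4900 = -4896$)
$z + y{\left(f{\left(-10 \right)},31 \right)} = -4896 + \left(-3 + \frac{1}{3} \left(-10\right) + \frac{1}{3} \cdot 31\right) = -4896 - -4 = -4896 + 4 = -4892$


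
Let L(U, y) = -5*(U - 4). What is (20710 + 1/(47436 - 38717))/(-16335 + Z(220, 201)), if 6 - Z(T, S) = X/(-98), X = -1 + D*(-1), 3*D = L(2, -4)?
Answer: -53087724354/41857643341 ≈ -1.2683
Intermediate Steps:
L(U, y) = 20 - 5*U (L(U, y) = -5*(-4 + U) = 20 - 5*U)
D = 10/3 (D = (20 - 5*2)/3 = (20 - 10)/3 = (1/3)*10 = 10/3 ≈ 3.3333)
X = -13/3 (X = -1 + (10/3)*(-1) = -1 - 10/3 = -13/3 ≈ -4.3333)
Z(T, S) = 1751/294 (Z(T, S) = 6 - (-13)/(3*(-98)) = 6 - (-13)*(-1)/(3*98) = 6 - 1*13/294 = 6 - 13/294 = 1751/294)
(20710 + 1/(47436 - 38717))/(-16335 + Z(220, 201)) = (20710 + 1/(47436 - 38717))/(-16335 + 1751/294) = (20710 + 1/8719)/(-4800739/294) = (20710 + 1/8719)*(-294/4800739) = (180570491/8719)*(-294/4800739) = -53087724354/41857643341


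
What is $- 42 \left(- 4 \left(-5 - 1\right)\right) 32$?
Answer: $-32256$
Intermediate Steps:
$- 42 \left(- 4 \left(-5 - 1\right)\right) 32 = - 42 \left(\left(-4\right) \left(-6\right)\right) 32 = \left(-42\right) 24 \cdot 32 = \left(-1008\right) 32 = -32256$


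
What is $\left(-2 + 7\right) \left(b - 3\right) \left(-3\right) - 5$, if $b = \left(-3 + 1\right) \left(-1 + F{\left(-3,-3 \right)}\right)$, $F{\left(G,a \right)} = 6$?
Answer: $190$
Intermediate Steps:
$b = -10$ ($b = \left(-3 + 1\right) \left(-1 + 6\right) = \left(-2\right) 5 = -10$)
$\left(-2 + 7\right) \left(b - 3\right) \left(-3\right) - 5 = \left(-2 + 7\right) \left(-10 - 3\right) \left(-3\right) - 5 = 5 \left(-13\right) \left(-3\right) - 5 = \left(-65\right) \left(-3\right) - 5 = 195 - 5 = 190$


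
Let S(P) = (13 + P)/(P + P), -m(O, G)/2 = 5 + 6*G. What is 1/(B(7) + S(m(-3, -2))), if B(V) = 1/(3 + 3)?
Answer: 84/95 ≈ 0.88421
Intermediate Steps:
m(O, G) = -10 - 12*G (m(O, G) = -2*(5 + 6*G) = -10 - 12*G)
B(V) = ⅙ (B(V) = 1/6 = ⅙)
S(P) = (13 + P)/(2*P) (S(P) = (13 + P)/((2*P)) = (13 + P)*(1/(2*P)) = (13 + P)/(2*P))
1/(B(7) + S(m(-3, -2))) = 1/(⅙ + (13 + (-10 - 12*(-2)))/(2*(-10 - 12*(-2)))) = 1/(⅙ + (13 + (-10 + 24))/(2*(-10 + 24))) = 1/(⅙ + (½)*(13 + 14)/14) = 1/(⅙ + (½)*(1/14)*27) = 1/(⅙ + 27/28) = 1/(95/84) = 84/95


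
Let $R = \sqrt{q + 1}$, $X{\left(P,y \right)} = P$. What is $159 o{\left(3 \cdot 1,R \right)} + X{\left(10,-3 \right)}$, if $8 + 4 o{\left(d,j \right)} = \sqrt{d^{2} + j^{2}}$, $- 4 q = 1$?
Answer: $-308 + \frac{159 \sqrt{39}}{8} \approx -183.88$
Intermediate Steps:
$q = - \frac{1}{4}$ ($q = \left(- \frac{1}{4}\right) 1 = - \frac{1}{4} \approx -0.25$)
$R = \frac{\sqrt{3}}{2}$ ($R = \sqrt{- \frac{1}{4} + 1} = \sqrt{\frac{3}{4}} = \frac{\sqrt{3}}{2} \approx 0.86602$)
$o{\left(d,j \right)} = -2 + \frac{\sqrt{d^{2} + j^{2}}}{4}$
$159 o{\left(3 \cdot 1,R \right)} + X{\left(10,-3 \right)} = 159 \left(-2 + \frac{\sqrt{\left(3 \cdot 1\right)^{2} + \left(\frac{\sqrt{3}}{2}\right)^{2}}}{4}\right) + 10 = 159 \left(-2 + \frac{\sqrt{3^{2} + \frac{3}{4}}}{4}\right) + 10 = 159 \left(-2 + \frac{\sqrt{9 + \frac{3}{4}}}{4}\right) + 10 = 159 \left(-2 + \frac{\sqrt{\frac{39}{4}}}{4}\right) + 10 = 159 \left(-2 + \frac{\frac{1}{2} \sqrt{39}}{4}\right) + 10 = 159 \left(-2 + \frac{\sqrt{39}}{8}\right) + 10 = \left(-318 + \frac{159 \sqrt{39}}{8}\right) + 10 = -308 + \frac{159 \sqrt{39}}{8}$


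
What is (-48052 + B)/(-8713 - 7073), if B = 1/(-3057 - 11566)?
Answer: 702664397/230838678 ≈ 3.0440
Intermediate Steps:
B = -1/14623 (B = 1/(-14623) = -1/14623 ≈ -6.8385e-5)
(-48052 + B)/(-8713 - 7073) = (-48052 - 1/14623)/(-8713 - 7073) = -702664397/14623/(-15786) = -702664397/14623*(-1/15786) = 702664397/230838678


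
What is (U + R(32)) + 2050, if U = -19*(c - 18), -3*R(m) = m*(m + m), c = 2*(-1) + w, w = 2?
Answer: 5128/3 ≈ 1709.3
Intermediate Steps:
c = 0 (c = 2*(-1) + 2 = -2 + 2 = 0)
R(m) = -2*m²/3 (R(m) = -m*(m + m)/3 = -m*2*m/3 = -2*m²/3)
U = 342 (U = -19*(0 - 18) = -19*(-18) = 342)
(U + R(32)) + 2050 = (342 - ⅔*32²) + 2050 = (342 - ⅔*1024) + 2050 = (342 - 2048/3) + 2050 = -1022/3 + 2050 = 5128/3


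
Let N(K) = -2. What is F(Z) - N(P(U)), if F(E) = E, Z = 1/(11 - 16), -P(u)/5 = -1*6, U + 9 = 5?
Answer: 9/5 ≈ 1.8000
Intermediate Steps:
U = -4 (U = -9 + 5 = -4)
P(u) = 30 (P(u) = -(-5)*6 = -5*(-6) = 30)
Z = -1/5 (Z = 1/(-5) = -1/5 ≈ -0.20000)
F(Z) - N(P(U)) = -1/5 - 1*(-2) = -1/5 + 2 = 9/5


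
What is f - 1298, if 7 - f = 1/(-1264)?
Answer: -1631823/1264 ≈ -1291.0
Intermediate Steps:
f = 8849/1264 (f = 7 - 1/(-1264) = 7 - 1*(-1/1264) = 7 + 1/1264 = 8849/1264 ≈ 7.0008)
f - 1298 = 8849/1264 - 1298 = -1631823/1264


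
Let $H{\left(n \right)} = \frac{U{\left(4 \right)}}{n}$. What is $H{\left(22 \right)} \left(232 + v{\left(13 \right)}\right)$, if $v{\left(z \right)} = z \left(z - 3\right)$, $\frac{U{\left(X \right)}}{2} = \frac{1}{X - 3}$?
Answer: $\frac{362}{11} \approx 32.909$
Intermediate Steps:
$U{\left(X \right)} = \frac{2}{-3 + X}$ ($U{\left(X \right)} = \frac{2}{X - 3} = \frac{2}{-3 + X}$)
$v{\left(z \right)} = z \left(-3 + z\right)$
$H{\left(n \right)} = \frac{2}{n}$ ($H{\left(n \right)} = \frac{2 \frac{1}{-3 + 4}}{n} = \frac{2 \cdot 1^{-1}}{n} = \frac{2 \cdot 1}{n} = \frac{2}{n}$)
$H{\left(22 \right)} \left(232 + v{\left(13 \right)}\right) = \frac{2}{22} \left(232 + 13 \left(-3 + 13\right)\right) = 2 \cdot \frac{1}{22} \left(232 + 13 \cdot 10\right) = \frac{232 + 130}{11} = \frac{1}{11} \cdot 362 = \frac{362}{11}$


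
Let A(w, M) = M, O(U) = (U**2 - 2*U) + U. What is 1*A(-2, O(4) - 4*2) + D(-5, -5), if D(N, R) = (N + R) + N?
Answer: -11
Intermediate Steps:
O(U) = U**2 - U
D(N, R) = R + 2*N
1*A(-2, O(4) - 4*2) + D(-5, -5) = 1*(4*(-1 + 4) - 4*2) + (-5 + 2*(-5)) = 1*(4*3 - 8) + (-5 - 10) = 1*(12 - 8) - 15 = 1*4 - 15 = 4 - 15 = -11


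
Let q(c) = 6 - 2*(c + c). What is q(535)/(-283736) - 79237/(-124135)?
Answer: 11373646761/17610784180 ≈ 0.64583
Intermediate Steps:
q(c) = 6 - 4*c
q(535)/(-283736) - 79237/(-124135) = (6 - 4*535)/(-283736) - 79237/(-124135) = (6 - 2140)*(-1/283736) - 79237*(-1/124135) = -2134*(-1/283736) + 79237/124135 = 1067/141868 + 79237/124135 = 11373646761/17610784180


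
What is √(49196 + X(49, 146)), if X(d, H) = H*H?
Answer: 4*√4407 ≈ 265.54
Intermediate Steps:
X(d, H) = H²
√(49196 + X(49, 146)) = √(49196 + 146²) = √(49196 + 21316) = √70512 = 4*√4407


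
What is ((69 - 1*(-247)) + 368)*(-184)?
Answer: -125856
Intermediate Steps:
((69 - 1*(-247)) + 368)*(-184) = ((69 + 247) + 368)*(-184) = (316 + 368)*(-184) = 684*(-184) = -125856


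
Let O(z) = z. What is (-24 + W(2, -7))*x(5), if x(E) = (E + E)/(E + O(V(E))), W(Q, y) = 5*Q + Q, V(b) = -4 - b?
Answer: 30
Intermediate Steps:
W(Q, y) = 6*Q
x(E) = -E/2 (x(E) = (E + E)/(E + (-4 - E)) = (2*E)/(-4) = (2*E)*(-1/4) = -E/2)
(-24 + W(2, -7))*x(5) = (-24 + 6*2)*(-1/2*5) = (-24 + 12)*(-5/2) = -12*(-5/2) = 30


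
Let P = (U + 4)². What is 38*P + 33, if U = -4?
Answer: 33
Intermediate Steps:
P = 0 (P = (-4 + 4)² = 0² = 0)
38*P + 33 = 38*0 + 33 = 0 + 33 = 33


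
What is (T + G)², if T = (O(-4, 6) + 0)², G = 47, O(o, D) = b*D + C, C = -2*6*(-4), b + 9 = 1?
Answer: 2209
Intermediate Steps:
b = -8 (b = -9 + 1 = -8)
C = 48 (C = -12*(-4) = 48)
O(o, D) = 48 - 8*D (O(o, D) = -8*D + 48 = 48 - 8*D)
T = 0 (T = ((48 - 8*6) + 0)² = ((48 - 48) + 0)² = (0 + 0)² = 0² = 0)
(T + G)² = (0 + 47)² = 47² = 2209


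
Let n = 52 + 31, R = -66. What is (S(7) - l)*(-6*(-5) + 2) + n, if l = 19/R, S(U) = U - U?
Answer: 3043/33 ≈ 92.212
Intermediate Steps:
n = 83
S(U) = 0
l = -19/66 (l = 19/(-66) = 19*(-1/66) = -19/66 ≈ -0.28788)
(S(7) - l)*(-6*(-5) + 2) + n = (0 - 1*(-19/66))*(-6*(-5) + 2) + 83 = (0 + 19/66)*(30 + 2) + 83 = (19/66)*32 + 83 = 304/33 + 83 = 3043/33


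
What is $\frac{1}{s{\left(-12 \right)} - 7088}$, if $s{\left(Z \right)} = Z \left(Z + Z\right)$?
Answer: $- \frac{1}{6800} \approx -0.00014706$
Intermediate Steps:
$s{\left(Z \right)} = 2 Z^{2}$ ($s{\left(Z \right)} = Z 2 Z = 2 Z^{2}$)
$\frac{1}{s{\left(-12 \right)} - 7088} = \frac{1}{2 \left(-12\right)^{2} - 7088} = \frac{1}{2 \cdot 144 - 7088} = \frac{1}{288 - 7088} = \frac{1}{-6800} = - \frac{1}{6800}$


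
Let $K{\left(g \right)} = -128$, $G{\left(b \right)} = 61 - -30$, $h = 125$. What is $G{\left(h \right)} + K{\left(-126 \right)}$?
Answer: $-37$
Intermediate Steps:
$G{\left(b \right)} = 91$ ($G{\left(b \right)} = 61 + 30 = 91$)
$G{\left(h \right)} + K{\left(-126 \right)} = 91 - 128 = -37$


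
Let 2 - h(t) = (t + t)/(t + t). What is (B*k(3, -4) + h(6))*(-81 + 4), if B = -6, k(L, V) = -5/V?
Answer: 1001/2 ≈ 500.50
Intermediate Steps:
h(t) = 1 (h(t) = 2 - (t + t)/(t + t) = 2 - 2*t/(2*t) = 2 - 2*t*1/(2*t) = 2 - 1*1 = 2 - 1 = 1)
(B*k(3, -4) + h(6))*(-81 + 4) = (-(-30)/(-4) + 1)*(-81 + 4) = (-(-30)*(-1)/4 + 1)*(-77) = (-6*5/4 + 1)*(-77) = (-15/2 + 1)*(-77) = -13/2*(-77) = 1001/2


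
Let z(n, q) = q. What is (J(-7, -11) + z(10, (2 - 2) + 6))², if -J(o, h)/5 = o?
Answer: 1681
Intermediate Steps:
J(o, h) = -5*o
(J(-7, -11) + z(10, (2 - 2) + 6))² = (-5*(-7) + ((2 - 2) + 6))² = (35 + (0 + 6))² = (35 + 6)² = 41² = 1681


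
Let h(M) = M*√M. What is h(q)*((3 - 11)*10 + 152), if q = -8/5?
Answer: -1152*I*√10/25 ≈ -145.72*I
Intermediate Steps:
q = -8/5 ≈ -1.6000
h(M) = M^(3/2)
h(q)*((3 - 11)*10 + 152) = (-8/5)^(3/2)*((3 - 11)*10 + 152) = (-16*I*√10/25)*(-8*10 + 152) = (-16*I*√10/25)*(-80 + 152) = -16*I*√10/25*72 = -1152*I*√10/25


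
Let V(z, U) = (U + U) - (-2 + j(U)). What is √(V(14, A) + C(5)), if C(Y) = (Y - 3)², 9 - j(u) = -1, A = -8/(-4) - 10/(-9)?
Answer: 2*√5/3 ≈ 1.4907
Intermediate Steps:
A = 28/9 (A = -8*(-¼) - 10*(-⅑) = 2 + 10/9 = 28/9 ≈ 3.1111)
j(u) = 10 (j(u) = 9 - 1*(-1) = 9 + 1 = 10)
C(Y) = (-3 + Y)²
V(z, U) = -8 + 2*U (V(z, U) = (U + U) - (-2 + 10) = 2*U - 1*8 = 2*U - 8 = -8 + 2*U)
√(V(14, A) + C(5)) = √((-8 + 2*(28/9)) + (-3 + 5)²) = √((-8 + 56/9) + 2²) = √(-16/9 + 4) = √(20/9) = 2*√5/3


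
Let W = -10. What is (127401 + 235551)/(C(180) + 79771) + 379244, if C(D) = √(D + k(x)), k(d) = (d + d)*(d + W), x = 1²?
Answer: 2413314879381068/6363412279 - 3266568*√2/6363412279 ≈ 3.7925e+5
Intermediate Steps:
x = 1
k(d) = 2*d*(-10 + d) (k(d) = (d + d)*(d - 10) = (2*d)*(-10 + d) = 2*d*(-10 + d))
C(D) = √(-18 + D) (C(D) = √(D + 2*1*(-10 + 1)) = √(D + 2*1*(-9)) = √(D - 18) = √(-18 + D))
(127401 + 235551)/(C(180) + 79771) + 379244 = (127401 + 235551)/(√(-18 + 180) + 79771) + 379244 = 362952/(√162 + 79771) + 379244 = 362952/(9*√2 + 79771) + 379244 = 362952/(79771 + 9*√2) + 379244 = 379244 + 362952/(79771 + 9*√2)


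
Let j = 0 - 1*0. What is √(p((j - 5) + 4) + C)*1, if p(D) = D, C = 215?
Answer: √214 ≈ 14.629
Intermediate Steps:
j = 0 (j = 0 + 0 = 0)
√(p((j - 5) + 4) + C)*1 = √(((0 - 5) + 4) + 215)*1 = √((-5 + 4) + 215)*1 = √(-1 + 215)*1 = √214*1 = √214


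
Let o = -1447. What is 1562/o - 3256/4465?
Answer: -11685762/6460855 ≈ -1.8087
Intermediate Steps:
1562/o - 3256/4465 = 1562/(-1447) - 3256/4465 = 1562*(-1/1447) - 3256*1/4465 = -1562/1447 - 3256/4465 = -11685762/6460855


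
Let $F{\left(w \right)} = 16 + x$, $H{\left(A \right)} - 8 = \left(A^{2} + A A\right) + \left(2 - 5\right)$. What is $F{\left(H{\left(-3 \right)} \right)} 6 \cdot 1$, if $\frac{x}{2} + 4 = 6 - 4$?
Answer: $72$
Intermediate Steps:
$x = -4$ ($x = -8 + 2 \left(6 - 4\right) = -8 + 2 \cdot 2 = -8 + 4 = -4$)
$H{\left(A \right)} = 5 + 2 A^{2}$ ($H{\left(A \right)} = 8 + \left(\left(A^{2} + A A\right) + \left(2 - 5\right)\right) = 8 + \left(\left(A^{2} + A^{2}\right) + \left(2 - 5\right)\right) = 8 + \left(2 A^{2} - 3\right) = 8 + \left(-3 + 2 A^{2}\right) = 5 + 2 A^{2}$)
$F{\left(w \right)} = 12$ ($F{\left(w \right)} = 16 - 4 = 12$)
$F{\left(H{\left(-3 \right)} \right)} 6 \cdot 1 = 12 \cdot 6 \cdot 1 = 12 \cdot 6 = 72$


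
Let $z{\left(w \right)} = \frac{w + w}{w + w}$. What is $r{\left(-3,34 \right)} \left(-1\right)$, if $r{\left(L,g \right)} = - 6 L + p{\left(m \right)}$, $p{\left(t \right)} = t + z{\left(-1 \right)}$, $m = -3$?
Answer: $-16$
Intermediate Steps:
$z{\left(w \right)} = 1$ ($z{\left(w \right)} = \frac{2 w}{2 w} = 2 w \frac{1}{2 w} = 1$)
$p{\left(t \right)} = 1 + t$ ($p{\left(t \right)} = t + 1 = 1 + t$)
$r{\left(L,g \right)} = -2 - 6 L$ ($r{\left(L,g \right)} = - 6 L + \left(1 - 3\right) = - 6 L - 2 = -2 - 6 L$)
$r{\left(-3,34 \right)} \left(-1\right) = \left(-2 - -18\right) \left(-1\right) = \left(-2 + 18\right) \left(-1\right) = 16 \left(-1\right) = -16$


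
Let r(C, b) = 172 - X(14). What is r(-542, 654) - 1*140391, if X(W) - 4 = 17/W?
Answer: -1963139/14 ≈ -1.4022e+5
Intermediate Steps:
X(W) = 4 + 17/W
r(C, b) = 2335/14 (r(C, b) = 172 - (4 + 17/14) = 172 - 1*73/14 = 172 - 73/14 = 2335/14)
r(-542, 654) - 1*140391 = 2335/14 - 1*140391 = 2335/14 - 140391 = -1963139/14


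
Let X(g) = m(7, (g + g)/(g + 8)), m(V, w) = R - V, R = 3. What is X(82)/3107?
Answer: -4/3107 ≈ -0.0012874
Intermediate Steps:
m(V, w) = 3 - V
X(g) = -4 (X(g) = 3 - 1*7 = 3 - 7 = -4)
X(82)/3107 = -4/3107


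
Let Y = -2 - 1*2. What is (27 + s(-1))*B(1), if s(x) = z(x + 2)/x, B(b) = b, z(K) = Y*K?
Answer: 31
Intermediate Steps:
Y = -4 (Y = -2 - 2 = -4)
z(K) = -4*K
s(x) = (-8 - 4*x)/x (s(x) = (-4*(x + 2))/x = (-4*(2 + x))/x = (-8 - 4*x)/x)
(27 + s(-1))*B(1) = (27 + (-4 - 8/(-1)))*1 = (27 + (-4 - 8*(-1)))*1 = (27 + (-4 + 8))*1 = (27 + 4)*1 = 31*1 = 31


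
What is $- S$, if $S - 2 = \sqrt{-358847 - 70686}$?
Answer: $-2 - i \sqrt{429533} \approx -2.0 - 655.39 i$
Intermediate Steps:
$S = 2 + i \sqrt{429533}$ ($S = 2 + \sqrt{-358847 - 70686} = 2 + \sqrt{-429533} = 2 + i \sqrt{429533} \approx 2.0 + 655.39 i$)
$- S = - (2 + i \sqrt{429533}) = -2 - i \sqrt{429533}$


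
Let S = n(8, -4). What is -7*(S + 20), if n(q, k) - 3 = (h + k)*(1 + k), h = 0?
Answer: -245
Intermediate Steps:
n(q, k) = 3 + k*(1 + k) (n(q, k) = 3 + (0 + k)*(1 + k) = 3 + k*(1 + k))
S = 15 (S = 3 - 4 + (-4)**2 = 3 - 4 + 16 = 15)
-7*(S + 20) = -7*(15 + 20) = -7*35 = -245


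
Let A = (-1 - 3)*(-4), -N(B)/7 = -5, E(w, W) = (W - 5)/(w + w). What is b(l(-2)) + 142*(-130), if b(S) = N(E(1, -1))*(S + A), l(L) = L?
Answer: -17970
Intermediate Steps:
E(w, W) = (-5 + W)/(2*w) (E(w, W) = (-5 + W)/((2*w)) = (-5 + W)*(1/(2*w)) = (-5 + W)/(2*w))
N(B) = 35 (N(B) = -7*(-5) = 35)
A = 16 (A = -4*(-4) = 16)
b(S) = 560 + 35*S (b(S) = 35*(S + 16) = 35*(16 + S) = 560 + 35*S)
b(l(-2)) + 142*(-130) = (560 + 35*(-2)) + 142*(-130) = (560 - 70) - 18460 = 490 - 18460 = -17970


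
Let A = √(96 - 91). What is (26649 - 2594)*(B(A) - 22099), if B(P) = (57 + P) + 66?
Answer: -528632680 + 24055*√5 ≈ -5.2858e+8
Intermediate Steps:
A = √5 ≈ 2.2361
B(P) = 123 + P
(26649 - 2594)*(B(A) - 22099) = (26649 - 2594)*((123 + √5) - 22099) = 24055*(-21976 + √5) = -528632680 + 24055*√5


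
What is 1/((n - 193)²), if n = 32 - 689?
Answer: 1/722500 ≈ 1.3841e-6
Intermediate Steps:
n = -657
1/((n - 193)²) = 1/((-657 - 193)²) = 1/((-850)²) = 1/722500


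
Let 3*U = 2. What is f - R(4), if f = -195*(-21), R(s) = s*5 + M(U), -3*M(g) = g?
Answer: 36677/9 ≈ 4075.2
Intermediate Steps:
U = ⅔ (U = (⅓)*2 = ⅔ ≈ 0.66667)
M(g) = -g/3
R(s) = -2/9 + 5*s (R(s) = s*5 - ⅓*⅔ = 5*s - 2/9 = -2/9 + 5*s)
f = 4095
f - R(4) = 4095 - (-2/9 + 5*4) = 4095 - (-2/9 + 20) = 4095 - 1*178/9 = 4095 - 178/9 = 36677/9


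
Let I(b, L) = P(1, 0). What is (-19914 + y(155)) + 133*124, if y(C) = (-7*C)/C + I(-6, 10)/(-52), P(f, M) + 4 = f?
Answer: -178305/52 ≈ -3428.9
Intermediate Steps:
P(f, M) = -4 + f
I(b, L) = -3 (I(b, L) = -4 + 1 = -3)
y(C) = -361/52 (y(C) = (-7*C)/C - 3/(-52) = -7 - 3*(-1/52) = -7 + 3/52 = -361/52)
(-19914 + y(155)) + 133*124 = (-19914 - 361/52) + 133*124 = -1035889/52 + 16492 = -178305/52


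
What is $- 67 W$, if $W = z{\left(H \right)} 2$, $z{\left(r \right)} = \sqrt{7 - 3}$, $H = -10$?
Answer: $-268$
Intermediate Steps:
$z{\left(r \right)} = 2$ ($z{\left(r \right)} = \sqrt{4} = 2$)
$W = 4$ ($W = 2 \cdot 2 = 4$)
$- 67 W = \left(-67\right) 4 = -268$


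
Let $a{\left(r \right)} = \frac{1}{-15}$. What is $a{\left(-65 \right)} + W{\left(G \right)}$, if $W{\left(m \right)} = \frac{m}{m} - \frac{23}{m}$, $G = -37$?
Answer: $\frac{863}{555} \approx 1.555$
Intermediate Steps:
$W{\left(m \right)} = 1 - \frac{23}{m}$
$a{\left(r \right)} = - \frac{1}{15}$
$a{\left(-65 \right)} + W{\left(G \right)} = - \frac{1}{15} + \frac{-23 - 37}{-37} = - \frac{1}{15} - - \frac{60}{37} = - \frac{1}{15} + \frac{60}{37} = \frac{863}{555}$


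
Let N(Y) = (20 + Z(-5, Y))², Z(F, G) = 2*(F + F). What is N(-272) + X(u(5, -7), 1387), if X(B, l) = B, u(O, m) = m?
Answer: -7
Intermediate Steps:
Z(F, G) = 4*F (Z(F, G) = 2*(2*F) = 4*F)
N(Y) = 0 (N(Y) = (20 + 4*(-5))² = (20 - 20)² = 0² = 0)
N(-272) + X(u(5, -7), 1387) = 0 - 7 = -7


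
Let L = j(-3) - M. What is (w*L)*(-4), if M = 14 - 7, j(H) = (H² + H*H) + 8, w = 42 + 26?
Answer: -5168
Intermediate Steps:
w = 68
j(H) = 8 + 2*H² (j(H) = (H² + H²) + 8 = 2*H² + 8 = 8 + 2*H²)
M = 7
L = 19 (L = (8 + 2*(-3)²) - 1*7 = (8 + 2*9) - 7 = (8 + 18) - 7 = 26 - 7 = 19)
(w*L)*(-4) = (68*19)*(-4) = 1292*(-4) = -5168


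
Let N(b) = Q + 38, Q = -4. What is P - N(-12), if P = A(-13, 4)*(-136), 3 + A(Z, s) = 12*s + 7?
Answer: -7106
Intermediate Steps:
A(Z, s) = 4 + 12*s (A(Z, s) = -3 + (12*s + 7) = -3 + (7 + 12*s) = 4 + 12*s)
N(b) = 34 (N(b) = -4 + 38 = 34)
P = -7072 (P = (4 + 12*4)*(-136) = (4 + 48)*(-136) = 52*(-136) = -7072)
P - N(-12) = -7072 - 1*34 = -7072 - 34 = -7106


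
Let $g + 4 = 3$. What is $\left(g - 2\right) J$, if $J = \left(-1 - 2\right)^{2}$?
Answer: $-27$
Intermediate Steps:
$g = -1$ ($g = -4 + 3 = -1$)
$J = 9$ ($J = \left(-3\right)^{2} = 9$)
$\left(g - 2\right) J = \left(-1 - 2\right) 9 = \left(-3\right) 9 = -27$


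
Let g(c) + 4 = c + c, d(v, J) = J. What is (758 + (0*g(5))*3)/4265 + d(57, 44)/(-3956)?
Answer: 702747/4218085 ≈ 0.16660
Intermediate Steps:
g(c) = -4 + 2*c (g(c) = -4 + (c + c) = -4 + 2*c)
(758 + (0*g(5))*3)/4265 + d(57, 44)/(-3956) = (758 + (0*(-4 + 2*5))*3)/4265 + 44/(-3956) = (758 + (0*(-4 + 10))*3)*(1/4265) + 44*(-1/3956) = (758 + (0*6)*3)*(1/4265) - 11/989 = (758 + 0*3)*(1/4265) - 11/989 = (758 + 0)*(1/4265) - 11/989 = 758*(1/4265) - 11/989 = 758/4265 - 11/989 = 702747/4218085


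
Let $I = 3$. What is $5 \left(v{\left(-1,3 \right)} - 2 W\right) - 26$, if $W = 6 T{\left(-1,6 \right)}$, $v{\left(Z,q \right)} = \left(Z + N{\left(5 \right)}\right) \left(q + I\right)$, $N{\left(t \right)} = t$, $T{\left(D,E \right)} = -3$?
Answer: $274$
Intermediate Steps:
$v{\left(Z,q \right)} = \left(3 + q\right) \left(5 + Z\right)$ ($v{\left(Z,q \right)} = \left(Z + 5\right) \left(q + 3\right) = \left(5 + Z\right) \left(3 + q\right) = \left(3 + q\right) \left(5 + Z\right)$)
$W = -18$ ($W = 6 \left(-3\right) = -18$)
$5 \left(v{\left(-1,3 \right)} - 2 W\right) - 26 = 5 \left(\left(15 + 3 \left(-1\right) + 5 \cdot 3 - 3\right) - -36\right) - 26 = 5 \left(\left(15 - 3 + 15 - 3\right) + 36\right) - 26 = 5 \left(24 + 36\right) - 26 = 5 \cdot 60 - 26 = 300 - 26 = 274$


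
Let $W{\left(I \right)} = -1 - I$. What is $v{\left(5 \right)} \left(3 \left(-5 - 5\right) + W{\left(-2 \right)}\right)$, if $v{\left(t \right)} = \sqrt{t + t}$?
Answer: $- 29 \sqrt{10} \approx -91.706$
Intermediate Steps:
$v{\left(t \right)} = \sqrt{2} \sqrt{t}$ ($v{\left(t \right)} = \sqrt{2 t} = \sqrt{2} \sqrt{t}$)
$v{\left(5 \right)} \left(3 \left(-5 - 5\right) + W{\left(-2 \right)}\right) = \sqrt{2} \sqrt{5} \left(3 \left(-5 - 5\right) - -1\right) = \sqrt{10} \left(3 \left(-10\right) + \left(-1 + 2\right)\right) = \sqrt{10} \left(-30 + 1\right) = \sqrt{10} \left(-29\right) = - 29 \sqrt{10}$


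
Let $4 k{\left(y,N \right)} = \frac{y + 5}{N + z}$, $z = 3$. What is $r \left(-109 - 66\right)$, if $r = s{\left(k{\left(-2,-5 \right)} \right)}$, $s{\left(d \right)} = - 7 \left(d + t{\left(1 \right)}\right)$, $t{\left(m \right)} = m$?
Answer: $\frac{6125}{8} \approx 765.63$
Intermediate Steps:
$k{\left(y,N \right)} = \frac{5 + y}{4 \left(3 + N\right)}$ ($k{\left(y,N \right)} = \frac{\left(y + 5\right) \frac{1}{N + 3}}{4} = \frac{\left(5 + y\right) \frac{1}{3 + N}}{4} = \frac{\frac{1}{3 + N} \left(5 + y\right)}{4} = \frac{5 + y}{4 \left(3 + N\right)}$)
$s{\left(d \right)} = -7 - 7 d$ ($s{\left(d \right)} = - 7 \left(d + 1\right) = - 7 \left(1 + d\right) = -7 - 7 d$)
$r = - \frac{35}{8}$ ($r = -7 - 7 \frac{5 - 2}{4 \left(3 - 5\right)} = -7 - 7 \cdot \frac{1}{4} \frac{1}{-2} \cdot 3 = -7 - 7 \cdot \frac{1}{4} \left(- \frac{1}{2}\right) 3 = -7 - - \frac{21}{8} = -7 + \frac{21}{8} = - \frac{35}{8} \approx -4.375$)
$r \left(-109 - 66\right) = - \frac{35 \left(-109 - 66\right)}{8} = \left(- \frac{35}{8}\right) \left(-175\right) = \frac{6125}{8}$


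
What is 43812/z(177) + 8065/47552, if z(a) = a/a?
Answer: 2083356289/47552 ≈ 43812.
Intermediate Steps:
z(a) = 1
43812/z(177) + 8065/47552 = 43812/1 + 8065/47552 = 43812*1 + 8065*(1/47552) = 43812 + 8065/47552 = 2083356289/47552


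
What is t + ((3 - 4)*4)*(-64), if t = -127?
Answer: 129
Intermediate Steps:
t + ((3 - 4)*4)*(-64) = -127 + ((3 - 4)*4)*(-64) = -127 - 1*4*(-64) = -127 - 4*(-64) = -127 + 256 = 129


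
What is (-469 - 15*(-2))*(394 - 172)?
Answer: -97458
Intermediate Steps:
(-469 - 15*(-2))*(394 - 172) = (-469 + 30)*222 = -439*222 = -97458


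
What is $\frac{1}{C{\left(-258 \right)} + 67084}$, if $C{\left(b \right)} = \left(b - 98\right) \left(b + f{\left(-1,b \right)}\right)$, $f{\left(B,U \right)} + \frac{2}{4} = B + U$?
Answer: $\frac{1}{251314} \approx 3.9791 \cdot 10^{-6}$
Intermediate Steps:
$f{\left(B,U \right)} = - \frac{1}{2} + B + U$ ($f{\left(B,U \right)} = - \frac{1}{2} + \left(B + U\right) = - \frac{1}{2} + B + U$)
$C{\left(b \right)} = \left(-98 + b\right) \left(- \frac{3}{2} + 2 b\right)$ ($C{\left(b \right)} = \left(b - 98\right) \left(b - \left(\frac{3}{2} - b\right)\right) = \left(-98 + b\right) \left(b + \left(- \frac{3}{2} + b\right)\right) = \left(-98 + b\right) \left(- \frac{3}{2} + 2 b\right)$)
$\frac{1}{C{\left(-258 \right)} + 67084} = \frac{1}{\left(147 + 2 \left(-258\right)^{2} - -50955\right) + 67084} = \frac{1}{\left(147 + 2 \cdot 66564 + 50955\right) + 67084} = \frac{1}{\left(147 + 133128 + 50955\right) + 67084} = \frac{1}{184230 + 67084} = \frac{1}{251314}$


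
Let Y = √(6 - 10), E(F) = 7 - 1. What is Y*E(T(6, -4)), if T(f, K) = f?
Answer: 12*I ≈ 12.0*I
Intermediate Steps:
E(F) = 6
Y = 2*I (Y = √(-4) = 2*I ≈ 2.0*I)
Y*E(T(6, -4)) = (2*I)*6 = 12*I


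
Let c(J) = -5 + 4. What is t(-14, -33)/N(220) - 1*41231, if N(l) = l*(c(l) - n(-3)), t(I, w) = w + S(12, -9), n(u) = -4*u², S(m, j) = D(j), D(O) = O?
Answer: -22677053/550 ≈ -41231.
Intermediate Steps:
S(m, j) = j
c(J) = -1
t(I, w) = -9 + w (t(I, w) = w - 9 = -9 + w)
N(l) = 35*l (N(l) = l*(-1 - (-4)*(-3)²) = l*(-1 - (-4)*9) = l*(-1 - 1*(-36)) = l*(-1 + 36) = l*35 = 35*l)
t(-14, -33)/N(220) - 1*41231 = (-9 - 33)/((35*220)) - 1*41231 = -42/7700 - 41231 = -42*1/7700 - 41231 = -3/550 - 41231 = -22677053/550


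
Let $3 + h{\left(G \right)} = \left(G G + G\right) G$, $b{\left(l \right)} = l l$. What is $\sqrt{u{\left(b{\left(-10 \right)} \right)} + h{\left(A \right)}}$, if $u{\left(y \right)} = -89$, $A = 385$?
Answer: $\sqrt{57214758} \approx 7564.0$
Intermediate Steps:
$b{\left(l \right)} = l^{2}$
$h{\left(G \right)} = -3 + G \left(G + G^{2}\right)$ ($h{\left(G \right)} = -3 + \left(G G + G\right) G = -3 + \left(G^{2} + G\right) G = -3 + \left(G + G^{2}\right) G = -3 + G \left(G + G^{2}\right)$)
$\sqrt{u{\left(b{\left(-10 \right)} \right)} + h{\left(A \right)}} = \sqrt{-89 + \left(-3 + 385^{2} + 385^{3}\right)} = \sqrt{-89 + \left(-3 + 148225 + 57066625\right)} = \sqrt{-89 + 57214847} = \sqrt{57214758}$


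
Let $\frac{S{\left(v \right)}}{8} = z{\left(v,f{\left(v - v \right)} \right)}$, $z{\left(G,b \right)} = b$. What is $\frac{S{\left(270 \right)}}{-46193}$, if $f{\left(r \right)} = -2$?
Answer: $\frac{16}{46193} \approx 0.00034637$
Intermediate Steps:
$S{\left(v \right)} = -16$ ($S{\left(v \right)} = 8 \left(-2\right) = -16$)
$\frac{S{\left(270 \right)}}{-46193} = - \frac{16}{-46193} = \left(-16\right) \left(- \frac{1}{46193}\right) = \frac{16}{46193}$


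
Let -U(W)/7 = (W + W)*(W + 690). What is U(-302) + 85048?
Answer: 1725512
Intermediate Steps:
U(W) = -14*W*(690 + W) (U(W) = -7*(W + W)*(W + 690) = -7*2*W*(690 + W) = -14*W*(690 + W))
U(-302) + 85048 = -14*(-302)*(690 - 302) + 85048 = -14*(-302)*388 + 85048 = 1640464 + 85048 = 1725512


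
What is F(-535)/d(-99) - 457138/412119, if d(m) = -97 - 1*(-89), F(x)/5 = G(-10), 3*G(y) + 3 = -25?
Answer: 3893779/824238 ≈ 4.7241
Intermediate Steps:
G(y) = -28/3 (G(y) = -1 + (⅓)*(-25) = -1 - 25/3 = -28/3)
F(x) = -140/3 (F(x) = 5*(-28/3) = -140/3)
d(m) = -8 (d(m) = -97 + 89 = -8)
F(-535)/d(-99) - 457138/412119 = -140/3/(-8) - 457138/412119 = -140/3*(-⅛) - 457138*1/412119 = 35/6 - 457138/412119 = 3893779/824238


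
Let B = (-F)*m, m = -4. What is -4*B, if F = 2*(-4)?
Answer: 128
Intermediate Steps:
F = -8
B = -32 (B = -1*(-8)*(-4) = 8*(-4) = -32)
-4*B = -4*(-32) = 128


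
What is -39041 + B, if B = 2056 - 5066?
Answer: -42051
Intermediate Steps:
B = -3010
-39041 + B = -39041 - 3010 = -42051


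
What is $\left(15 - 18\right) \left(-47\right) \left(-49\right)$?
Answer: $-6909$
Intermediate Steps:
$\left(15 - 18\right) \left(-47\right) \left(-49\right) = \left(-3\right) \left(-47\right) \left(-49\right) = 141 \left(-49\right) = -6909$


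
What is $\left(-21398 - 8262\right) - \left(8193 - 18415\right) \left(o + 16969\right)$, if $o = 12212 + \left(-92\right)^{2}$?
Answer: $384777530$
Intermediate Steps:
$o = 20676$ ($o = 12212 + 8464 = 20676$)
$\left(-21398 - 8262\right) - \left(8193 - 18415\right) \left(o + 16969\right) = \left(-21398 - 8262\right) - \left(8193 - 18415\right) \left(20676 + 16969\right) = \left(-21398 - 8262\right) - \left(-10222\right) 37645 = -29660 - -384807190 = -29660 + 384807190 = 384777530$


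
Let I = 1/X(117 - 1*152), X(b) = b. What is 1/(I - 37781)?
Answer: -35/1322336 ≈ -2.6468e-5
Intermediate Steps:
I = -1/35 (I = 1/(117 - 1*152) = 1/(117 - 152) = 1/(-35) = -1/35 ≈ -0.028571)
1/(I - 37781) = 1/(-1/35 - 37781) = 1/(-1322336/35) = -35/1322336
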